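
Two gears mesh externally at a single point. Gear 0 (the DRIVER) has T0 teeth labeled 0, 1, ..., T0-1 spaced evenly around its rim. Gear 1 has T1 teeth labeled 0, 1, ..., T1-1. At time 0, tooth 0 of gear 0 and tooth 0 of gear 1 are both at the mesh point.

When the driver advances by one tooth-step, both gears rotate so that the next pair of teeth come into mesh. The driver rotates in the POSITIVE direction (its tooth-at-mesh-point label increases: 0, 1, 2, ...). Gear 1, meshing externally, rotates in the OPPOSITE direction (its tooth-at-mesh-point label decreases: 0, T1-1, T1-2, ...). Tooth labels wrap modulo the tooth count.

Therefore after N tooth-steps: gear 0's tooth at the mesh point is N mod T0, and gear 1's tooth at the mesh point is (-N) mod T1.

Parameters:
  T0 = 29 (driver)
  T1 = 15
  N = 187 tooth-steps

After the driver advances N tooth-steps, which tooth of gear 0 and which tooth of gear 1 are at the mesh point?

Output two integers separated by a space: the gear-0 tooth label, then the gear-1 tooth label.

Answer: 13 8

Derivation:
Gear 0 (driver, T0=29): tooth at mesh = N mod T0
  187 = 6 * 29 + 13, so 187 mod 29 = 13
  gear 0 tooth = 13
Gear 1 (driven, T1=15): tooth at mesh = (-N) mod T1
  187 = 12 * 15 + 7, so 187 mod 15 = 7
  (-187) mod 15 = (-7) mod 15 = 15 - 7 = 8
Mesh after 187 steps: gear-0 tooth 13 meets gear-1 tooth 8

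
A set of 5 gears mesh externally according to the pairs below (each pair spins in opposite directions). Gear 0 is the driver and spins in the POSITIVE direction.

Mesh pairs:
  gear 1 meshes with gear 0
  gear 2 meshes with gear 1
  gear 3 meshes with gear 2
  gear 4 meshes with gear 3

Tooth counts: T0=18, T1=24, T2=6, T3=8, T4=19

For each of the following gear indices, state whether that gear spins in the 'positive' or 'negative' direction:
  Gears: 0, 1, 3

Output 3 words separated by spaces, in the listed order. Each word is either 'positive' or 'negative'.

Gear 0 (driver): positive (depth 0)
  gear 1: meshes with gear 0 -> depth 1 -> negative (opposite of gear 0)
  gear 2: meshes with gear 1 -> depth 2 -> positive (opposite of gear 1)
  gear 3: meshes with gear 2 -> depth 3 -> negative (opposite of gear 2)
  gear 4: meshes with gear 3 -> depth 4 -> positive (opposite of gear 3)
Queried indices 0, 1, 3 -> positive, negative, negative

Answer: positive negative negative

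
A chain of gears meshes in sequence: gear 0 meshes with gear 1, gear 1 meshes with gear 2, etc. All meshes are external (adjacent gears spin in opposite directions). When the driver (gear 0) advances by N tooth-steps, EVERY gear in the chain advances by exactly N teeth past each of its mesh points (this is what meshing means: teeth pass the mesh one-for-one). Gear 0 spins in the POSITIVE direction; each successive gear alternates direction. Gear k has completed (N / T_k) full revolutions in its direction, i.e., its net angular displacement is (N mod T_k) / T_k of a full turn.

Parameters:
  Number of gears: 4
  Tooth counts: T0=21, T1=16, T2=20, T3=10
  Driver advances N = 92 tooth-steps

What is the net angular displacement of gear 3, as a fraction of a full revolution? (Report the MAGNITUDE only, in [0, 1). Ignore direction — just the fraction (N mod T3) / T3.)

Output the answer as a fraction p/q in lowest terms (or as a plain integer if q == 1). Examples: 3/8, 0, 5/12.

Chain of 4 gears, tooth counts: [21, 16, 20, 10]
  gear 0: T0=21, direction=positive, advance = 92 mod 21 = 8 teeth = 8/21 turn
  gear 1: T1=16, direction=negative, advance = 92 mod 16 = 12 teeth = 12/16 turn
  gear 2: T2=20, direction=positive, advance = 92 mod 20 = 12 teeth = 12/20 turn
  gear 3: T3=10, direction=negative, advance = 92 mod 10 = 2 teeth = 2/10 turn
Gear 3: 92 mod 10 = 2
Fraction = 2 / 10 = 1/5 (gcd(2,10)=2) = 1/5

Answer: 1/5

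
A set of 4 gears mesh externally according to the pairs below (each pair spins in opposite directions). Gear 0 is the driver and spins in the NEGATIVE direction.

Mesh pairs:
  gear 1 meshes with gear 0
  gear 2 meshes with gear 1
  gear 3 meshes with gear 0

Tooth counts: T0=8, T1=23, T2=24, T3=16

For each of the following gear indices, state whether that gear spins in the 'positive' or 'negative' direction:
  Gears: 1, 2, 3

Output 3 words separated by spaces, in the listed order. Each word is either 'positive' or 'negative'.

Gear 0 (driver): negative (depth 0)
  gear 1: meshes with gear 0 -> depth 1 -> positive (opposite of gear 0)
  gear 2: meshes with gear 1 -> depth 2 -> negative (opposite of gear 1)
  gear 3: meshes with gear 0 -> depth 1 -> positive (opposite of gear 0)
Queried indices 1, 2, 3 -> positive, negative, positive

Answer: positive negative positive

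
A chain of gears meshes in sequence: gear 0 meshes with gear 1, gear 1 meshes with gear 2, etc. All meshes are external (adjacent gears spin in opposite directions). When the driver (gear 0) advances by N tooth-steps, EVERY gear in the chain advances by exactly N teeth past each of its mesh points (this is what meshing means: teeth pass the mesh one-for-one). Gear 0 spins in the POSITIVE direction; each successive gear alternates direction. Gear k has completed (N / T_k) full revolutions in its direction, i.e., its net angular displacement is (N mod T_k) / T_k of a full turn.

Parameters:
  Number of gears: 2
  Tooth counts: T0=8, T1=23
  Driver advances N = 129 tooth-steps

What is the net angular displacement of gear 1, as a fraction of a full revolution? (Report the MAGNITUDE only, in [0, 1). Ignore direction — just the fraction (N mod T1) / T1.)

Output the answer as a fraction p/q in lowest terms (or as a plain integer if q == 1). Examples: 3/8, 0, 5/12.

Answer: 14/23

Derivation:
Chain of 2 gears, tooth counts: [8, 23]
  gear 0: T0=8, direction=positive, advance = 129 mod 8 = 1 teeth = 1/8 turn
  gear 1: T1=23, direction=negative, advance = 129 mod 23 = 14 teeth = 14/23 turn
Gear 1: 129 mod 23 = 14
Fraction = 14 / 23 = 14/23 (gcd(14,23)=1) = 14/23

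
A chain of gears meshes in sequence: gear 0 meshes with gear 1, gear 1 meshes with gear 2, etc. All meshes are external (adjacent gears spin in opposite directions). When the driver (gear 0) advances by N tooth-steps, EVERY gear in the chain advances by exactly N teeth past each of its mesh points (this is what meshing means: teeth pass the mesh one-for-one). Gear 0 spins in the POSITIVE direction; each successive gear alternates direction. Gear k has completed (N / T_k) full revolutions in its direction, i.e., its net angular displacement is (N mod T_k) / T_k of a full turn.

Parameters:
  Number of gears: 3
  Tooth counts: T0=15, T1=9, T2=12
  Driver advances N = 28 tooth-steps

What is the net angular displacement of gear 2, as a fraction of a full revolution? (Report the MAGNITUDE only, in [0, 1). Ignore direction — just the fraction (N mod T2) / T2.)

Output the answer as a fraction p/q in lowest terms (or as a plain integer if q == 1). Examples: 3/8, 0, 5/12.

Chain of 3 gears, tooth counts: [15, 9, 12]
  gear 0: T0=15, direction=positive, advance = 28 mod 15 = 13 teeth = 13/15 turn
  gear 1: T1=9, direction=negative, advance = 28 mod 9 = 1 teeth = 1/9 turn
  gear 2: T2=12, direction=positive, advance = 28 mod 12 = 4 teeth = 4/12 turn
Gear 2: 28 mod 12 = 4
Fraction = 4 / 12 = 1/3 (gcd(4,12)=4) = 1/3

Answer: 1/3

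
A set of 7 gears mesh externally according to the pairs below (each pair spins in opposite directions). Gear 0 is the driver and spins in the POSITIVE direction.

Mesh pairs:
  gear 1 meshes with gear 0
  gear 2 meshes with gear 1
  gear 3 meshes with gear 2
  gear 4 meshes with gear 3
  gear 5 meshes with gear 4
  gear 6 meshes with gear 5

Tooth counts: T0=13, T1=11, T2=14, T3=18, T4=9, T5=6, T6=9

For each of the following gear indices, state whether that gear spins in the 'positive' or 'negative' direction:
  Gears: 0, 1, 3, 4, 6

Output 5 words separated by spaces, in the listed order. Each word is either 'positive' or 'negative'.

Gear 0 (driver): positive (depth 0)
  gear 1: meshes with gear 0 -> depth 1 -> negative (opposite of gear 0)
  gear 2: meshes with gear 1 -> depth 2 -> positive (opposite of gear 1)
  gear 3: meshes with gear 2 -> depth 3 -> negative (opposite of gear 2)
  gear 4: meshes with gear 3 -> depth 4 -> positive (opposite of gear 3)
  gear 5: meshes with gear 4 -> depth 5 -> negative (opposite of gear 4)
  gear 6: meshes with gear 5 -> depth 6 -> positive (opposite of gear 5)
Queried indices 0, 1, 3, 4, 6 -> positive, negative, negative, positive, positive

Answer: positive negative negative positive positive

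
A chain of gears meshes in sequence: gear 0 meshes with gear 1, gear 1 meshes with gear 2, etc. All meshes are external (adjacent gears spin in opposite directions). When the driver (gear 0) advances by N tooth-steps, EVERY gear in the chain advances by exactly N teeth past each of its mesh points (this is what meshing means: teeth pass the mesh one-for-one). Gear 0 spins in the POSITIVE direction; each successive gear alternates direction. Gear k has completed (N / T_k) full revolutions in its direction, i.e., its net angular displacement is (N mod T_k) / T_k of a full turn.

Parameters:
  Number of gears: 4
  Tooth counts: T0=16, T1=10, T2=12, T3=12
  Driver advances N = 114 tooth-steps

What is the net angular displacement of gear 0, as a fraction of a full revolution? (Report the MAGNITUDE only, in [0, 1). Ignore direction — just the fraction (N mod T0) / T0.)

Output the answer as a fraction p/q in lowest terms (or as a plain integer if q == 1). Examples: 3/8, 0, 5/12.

Answer: 1/8

Derivation:
Chain of 4 gears, tooth counts: [16, 10, 12, 12]
  gear 0: T0=16, direction=positive, advance = 114 mod 16 = 2 teeth = 2/16 turn
  gear 1: T1=10, direction=negative, advance = 114 mod 10 = 4 teeth = 4/10 turn
  gear 2: T2=12, direction=positive, advance = 114 mod 12 = 6 teeth = 6/12 turn
  gear 3: T3=12, direction=negative, advance = 114 mod 12 = 6 teeth = 6/12 turn
Gear 0: 114 mod 16 = 2
Fraction = 2 / 16 = 1/8 (gcd(2,16)=2) = 1/8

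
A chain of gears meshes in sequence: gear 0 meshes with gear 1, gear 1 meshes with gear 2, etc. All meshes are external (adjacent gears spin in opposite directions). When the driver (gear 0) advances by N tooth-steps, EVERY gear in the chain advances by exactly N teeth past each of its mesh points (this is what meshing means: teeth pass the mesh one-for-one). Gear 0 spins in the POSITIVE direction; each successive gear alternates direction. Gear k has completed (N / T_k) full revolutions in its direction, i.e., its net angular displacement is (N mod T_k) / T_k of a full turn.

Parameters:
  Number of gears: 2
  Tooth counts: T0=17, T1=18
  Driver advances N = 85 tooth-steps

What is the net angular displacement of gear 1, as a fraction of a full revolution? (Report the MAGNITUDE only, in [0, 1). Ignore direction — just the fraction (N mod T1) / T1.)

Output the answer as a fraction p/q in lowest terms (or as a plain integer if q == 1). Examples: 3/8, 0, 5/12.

Answer: 13/18

Derivation:
Chain of 2 gears, tooth counts: [17, 18]
  gear 0: T0=17, direction=positive, advance = 85 mod 17 = 0 teeth = 0/17 turn
  gear 1: T1=18, direction=negative, advance = 85 mod 18 = 13 teeth = 13/18 turn
Gear 1: 85 mod 18 = 13
Fraction = 13 / 18 = 13/18 (gcd(13,18)=1) = 13/18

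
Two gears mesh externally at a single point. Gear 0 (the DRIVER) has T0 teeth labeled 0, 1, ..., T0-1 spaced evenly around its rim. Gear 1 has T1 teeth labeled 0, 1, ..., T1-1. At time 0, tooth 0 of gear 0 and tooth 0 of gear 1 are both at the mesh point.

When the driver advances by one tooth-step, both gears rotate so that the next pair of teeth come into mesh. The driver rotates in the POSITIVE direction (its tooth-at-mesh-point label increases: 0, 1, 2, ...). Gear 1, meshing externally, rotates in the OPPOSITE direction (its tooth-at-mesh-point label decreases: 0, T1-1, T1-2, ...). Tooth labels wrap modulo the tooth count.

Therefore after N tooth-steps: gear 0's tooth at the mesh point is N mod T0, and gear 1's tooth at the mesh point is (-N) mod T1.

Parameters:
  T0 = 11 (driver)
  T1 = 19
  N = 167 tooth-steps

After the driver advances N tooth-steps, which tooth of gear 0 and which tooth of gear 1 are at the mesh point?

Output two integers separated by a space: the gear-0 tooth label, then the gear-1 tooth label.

Gear 0 (driver, T0=11): tooth at mesh = N mod T0
  167 = 15 * 11 + 2, so 167 mod 11 = 2
  gear 0 tooth = 2
Gear 1 (driven, T1=19): tooth at mesh = (-N) mod T1
  167 = 8 * 19 + 15, so 167 mod 19 = 15
  (-167) mod 19 = (-15) mod 19 = 19 - 15 = 4
Mesh after 167 steps: gear-0 tooth 2 meets gear-1 tooth 4

Answer: 2 4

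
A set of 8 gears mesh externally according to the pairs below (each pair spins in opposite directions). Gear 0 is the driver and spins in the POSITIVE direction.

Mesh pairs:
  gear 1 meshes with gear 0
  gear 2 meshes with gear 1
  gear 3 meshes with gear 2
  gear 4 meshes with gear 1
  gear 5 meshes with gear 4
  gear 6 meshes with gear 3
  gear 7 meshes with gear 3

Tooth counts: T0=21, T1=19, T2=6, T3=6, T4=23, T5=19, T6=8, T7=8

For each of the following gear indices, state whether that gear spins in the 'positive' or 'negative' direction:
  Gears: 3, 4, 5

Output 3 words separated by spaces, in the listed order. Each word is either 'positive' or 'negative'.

Answer: negative positive negative

Derivation:
Gear 0 (driver): positive (depth 0)
  gear 1: meshes with gear 0 -> depth 1 -> negative (opposite of gear 0)
  gear 2: meshes with gear 1 -> depth 2 -> positive (opposite of gear 1)
  gear 3: meshes with gear 2 -> depth 3 -> negative (opposite of gear 2)
  gear 4: meshes with gear 1 -> depth 2 -> positive (opposite of gear 1)
  gear 5: meshes with gear 4 -> depth 3 -> negative (opposite of gear 4)
  gear 6: meshes with gear 3 -> depth 4 -> positive (opposite of gear 3)
  gear 7: meshes with gear 3 -> depth 4 -> positive (opposite of gear 3)
Queried indices 3, 4, 5 -> negative, positive, negative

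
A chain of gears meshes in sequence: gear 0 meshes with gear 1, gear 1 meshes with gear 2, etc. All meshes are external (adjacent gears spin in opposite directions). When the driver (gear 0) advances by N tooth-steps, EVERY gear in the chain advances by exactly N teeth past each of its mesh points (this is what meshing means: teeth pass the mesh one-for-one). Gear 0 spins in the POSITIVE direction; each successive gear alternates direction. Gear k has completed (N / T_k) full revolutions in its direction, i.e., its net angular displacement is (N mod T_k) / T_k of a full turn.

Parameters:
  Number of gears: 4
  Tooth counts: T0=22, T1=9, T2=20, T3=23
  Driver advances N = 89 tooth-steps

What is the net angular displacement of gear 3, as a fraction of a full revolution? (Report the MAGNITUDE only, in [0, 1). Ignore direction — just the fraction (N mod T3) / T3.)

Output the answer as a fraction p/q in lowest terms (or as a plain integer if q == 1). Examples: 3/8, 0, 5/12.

Answer: 20/23

Derivation:
Chain of 4 gears, tooth counts: [22, 9, 20, 23]
  gear 0: T0=22, direction=positive, advance = 89 mod 22 = 1 teeth = 1/22 turn
  gear 1: T1=9, direction=negative, advance = 89 mod 9 = 8 teeth = 8/9 turn
  gear 2: T2=20, direction=positive, advance = 89 mod 20 = 9 teeth = 9/20 turn
  gear 3: T3=23, direction=negative, advance = 89 mod 23 = 20 teeth = 20/23 turn
Gear 3: 89 mod 23 = 20
Fraction = 20 / 23 = 20/23 (gcd(20,23)=1) = 20/23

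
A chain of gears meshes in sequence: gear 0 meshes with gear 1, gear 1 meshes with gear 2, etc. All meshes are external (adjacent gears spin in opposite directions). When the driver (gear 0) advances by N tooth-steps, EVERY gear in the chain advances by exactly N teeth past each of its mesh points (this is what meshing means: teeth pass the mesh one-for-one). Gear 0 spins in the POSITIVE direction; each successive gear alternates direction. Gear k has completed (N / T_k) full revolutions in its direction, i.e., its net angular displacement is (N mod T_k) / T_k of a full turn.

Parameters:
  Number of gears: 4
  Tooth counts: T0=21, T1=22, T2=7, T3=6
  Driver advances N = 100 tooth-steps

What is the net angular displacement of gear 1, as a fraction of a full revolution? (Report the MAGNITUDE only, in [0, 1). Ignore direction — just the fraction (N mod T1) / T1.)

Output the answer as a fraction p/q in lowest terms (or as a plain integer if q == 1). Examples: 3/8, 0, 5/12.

Answer: 6/11

Derivation:
Chain of 4 gears, tooth counts: [21, 22, 7, 6]
  gear 0: T0=21, direction=positive, advance = 100 mod 21 = 16 teeth = 16/21 turn
  gear 1: T1=22, direction=negative, advance = 100 mod 22 = 12 teeth = 12/22 turn
  gear 2: T2=7, direction=positive, advance = 100 mod 7 = 2 teeth = 2/7 turn
  gear 3: T3=6, direction=negative, advance = 100 mod 6 = 4 teeth = 4/6 turn
Gear 1: 100 mod 22 = 12
Fraction = 12 / 22 = 6/11 (gcd(12,22)=2) = 6/11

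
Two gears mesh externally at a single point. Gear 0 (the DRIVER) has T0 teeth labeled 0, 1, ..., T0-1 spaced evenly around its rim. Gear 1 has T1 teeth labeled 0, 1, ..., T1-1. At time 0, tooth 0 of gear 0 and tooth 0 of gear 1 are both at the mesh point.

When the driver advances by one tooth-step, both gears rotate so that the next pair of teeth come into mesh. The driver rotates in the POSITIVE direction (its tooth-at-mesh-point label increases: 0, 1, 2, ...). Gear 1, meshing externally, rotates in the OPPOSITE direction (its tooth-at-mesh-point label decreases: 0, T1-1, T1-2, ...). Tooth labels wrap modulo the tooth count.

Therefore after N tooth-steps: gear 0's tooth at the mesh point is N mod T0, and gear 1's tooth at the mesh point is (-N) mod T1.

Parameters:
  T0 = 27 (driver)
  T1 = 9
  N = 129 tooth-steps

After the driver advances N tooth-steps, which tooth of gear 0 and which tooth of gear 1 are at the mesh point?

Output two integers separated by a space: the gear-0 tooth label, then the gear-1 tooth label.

Gear 0 (driver, T0=27): tooth at mesh = N mod T0
  129 = 4 * 27 + 21, so 129 mod 27 = 21
  gear 0 tooth = 21
Gear 1 (driven, T1=9): tooth at mesh = (-N) mod T1
  129 = 14 * 9 + 3, so 129 mod 9 = 3
  (-129) mod 9 = (-3) mod 9 = 9 - 3 = 6
Mesh after 129 steps: gear-0 tooth 21 meets gear-1 tooth 6

Answer: 21 6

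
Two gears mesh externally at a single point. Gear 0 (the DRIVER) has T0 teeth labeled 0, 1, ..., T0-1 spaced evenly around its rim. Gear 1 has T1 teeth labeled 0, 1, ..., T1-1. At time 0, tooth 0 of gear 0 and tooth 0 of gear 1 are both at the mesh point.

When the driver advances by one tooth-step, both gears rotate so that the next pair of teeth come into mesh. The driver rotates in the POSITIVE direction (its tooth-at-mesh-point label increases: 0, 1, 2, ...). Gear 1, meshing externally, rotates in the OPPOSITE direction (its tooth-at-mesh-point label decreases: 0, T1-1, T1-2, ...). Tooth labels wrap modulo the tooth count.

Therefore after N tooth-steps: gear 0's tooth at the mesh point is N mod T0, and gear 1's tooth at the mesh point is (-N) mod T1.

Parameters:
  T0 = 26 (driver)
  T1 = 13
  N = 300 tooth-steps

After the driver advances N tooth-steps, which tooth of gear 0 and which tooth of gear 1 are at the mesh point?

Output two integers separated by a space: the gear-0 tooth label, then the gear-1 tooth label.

Answer: 14 12

Derivation:
Gear 0 (driver, T0=26): tooth at mesh = N mod T0
  300 = 11 * 26 + 14, so 300 mod 26 = 14
  gear 0 tooth = 14
Gear 1 (driven, T1=13): tooth at mesh = (-N) mod T1
  300 = 23 * 13 + 1, so 300 mod 13 = 1
  (-300) mod 13 = (-1) mod 13 = 13 - 1 = 12
Mesh after 300 steps: gear-0 tooth 14 meets gear-1 tooth 12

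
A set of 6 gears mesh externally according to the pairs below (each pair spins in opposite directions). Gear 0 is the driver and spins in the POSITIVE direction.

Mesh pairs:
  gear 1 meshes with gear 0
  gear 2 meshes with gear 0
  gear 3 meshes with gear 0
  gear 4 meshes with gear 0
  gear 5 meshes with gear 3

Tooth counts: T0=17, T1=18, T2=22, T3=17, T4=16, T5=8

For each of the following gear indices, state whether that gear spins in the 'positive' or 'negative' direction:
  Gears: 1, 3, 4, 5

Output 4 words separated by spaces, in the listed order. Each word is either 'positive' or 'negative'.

Gear 0 (driver): positive (depth 0)
  gear 1: meshes with gear 0 -> depth 1 -> negative (opposite of gear 0)
  gear 2: meshes with gear 0 -> depth 1 -> negative (opposite of gear 0)
  gear 3: meshes with gear 0 -> depth 1 -> negative (opposite of gear 0)
  gear 4: meshes with gear 0 -> depth 1 -> negative (opposite of gear 0)
  gear 5: meshes with gear 3 -> depth 2 -> positive (opposite of gear 3)
Queried indices 1, 3, 4, 5 -> negative, negative, negative, positive

Answer: negative negative negative positive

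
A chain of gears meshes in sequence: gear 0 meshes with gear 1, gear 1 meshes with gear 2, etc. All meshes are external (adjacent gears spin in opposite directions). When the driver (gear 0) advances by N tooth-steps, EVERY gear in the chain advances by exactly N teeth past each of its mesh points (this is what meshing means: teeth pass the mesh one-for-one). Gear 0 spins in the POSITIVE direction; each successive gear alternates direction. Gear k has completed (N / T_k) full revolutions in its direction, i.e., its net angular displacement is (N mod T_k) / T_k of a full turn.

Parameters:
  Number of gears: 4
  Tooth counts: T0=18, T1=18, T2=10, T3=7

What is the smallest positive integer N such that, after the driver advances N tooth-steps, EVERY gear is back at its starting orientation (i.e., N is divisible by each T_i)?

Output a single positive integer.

Gear k returns to start when N is a multiple of T_k.
All gears at start simultaneously when N is a common multiple of [18, 18, 10, 7]; the smallest such N is lcm(18, 18, 10, 7).
Start: lcm = T0 = 18
Fold in T1=18: gcd(18, 18) = 18; lcm(18, 18) = 18 * 18 / 18 = 324 / 18 = 18
Fold in T2=10: gcd(18, 10) = 2; lcm(18, 10) = 18 * 10 / 2 = 180 / 2 = 90
Fold in T3=7: gcd(90, 7) = 1; lcm(90, 7) = 90 * 7 / 1 = 630 / 1 = 630
Full cycle length = 630

Answer: 630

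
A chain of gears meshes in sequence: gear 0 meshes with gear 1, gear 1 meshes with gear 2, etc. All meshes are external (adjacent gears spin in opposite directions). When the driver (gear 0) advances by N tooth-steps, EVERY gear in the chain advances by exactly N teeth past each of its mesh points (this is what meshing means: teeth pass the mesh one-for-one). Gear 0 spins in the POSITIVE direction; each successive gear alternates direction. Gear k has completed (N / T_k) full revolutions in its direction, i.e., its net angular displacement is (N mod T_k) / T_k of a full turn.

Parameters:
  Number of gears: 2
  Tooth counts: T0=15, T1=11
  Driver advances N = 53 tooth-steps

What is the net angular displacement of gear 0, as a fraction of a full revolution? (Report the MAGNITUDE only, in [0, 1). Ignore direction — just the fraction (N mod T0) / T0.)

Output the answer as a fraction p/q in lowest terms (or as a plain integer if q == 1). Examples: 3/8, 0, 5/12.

Answer: 8/15

Derivation:
Chain of 2 gears, tooth counts: [15, 11]
  gear 0: T0=15, direction=positive, advance = 53 mod 15 = 8 teeth = 8/15 turn
  gear 1: T1=11, direction=negative, advance = 53 mod 11 = 9 teeth = 9/11 turn
Gear 0: 53 mod 15 = 8
Fraction = 8 / 15 = 8/15 (gcd(8,15)=1) = 8/15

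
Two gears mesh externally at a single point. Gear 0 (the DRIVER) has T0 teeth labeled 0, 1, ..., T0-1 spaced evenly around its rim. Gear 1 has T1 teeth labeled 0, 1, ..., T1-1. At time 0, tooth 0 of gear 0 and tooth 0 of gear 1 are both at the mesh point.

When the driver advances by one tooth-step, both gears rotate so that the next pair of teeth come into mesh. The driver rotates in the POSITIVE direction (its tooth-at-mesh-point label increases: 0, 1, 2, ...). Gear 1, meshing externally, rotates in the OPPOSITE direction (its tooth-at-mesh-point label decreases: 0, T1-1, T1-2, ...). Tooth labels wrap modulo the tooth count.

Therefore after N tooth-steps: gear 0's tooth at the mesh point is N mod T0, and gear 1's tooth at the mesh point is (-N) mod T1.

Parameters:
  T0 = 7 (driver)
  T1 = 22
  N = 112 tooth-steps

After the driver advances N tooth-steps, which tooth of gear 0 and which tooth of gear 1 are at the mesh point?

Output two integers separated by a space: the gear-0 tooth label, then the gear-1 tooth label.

Gear 0 (driver, T0=7): tooth at mesh = N mod T0
  112 = 16 * 7 + 0, so 112 mod 7 = 0
  gear 0 tooth = 0
Gear 1 (driven, T1=22): tooth at mesh = (-N) mod T1
  112 = 5 * 22 + 2, so 112 mod 22 = 2
  (-112) mod 22 = (-2) mod 22 = 22 - 2 = 20
Mesh after 112 steps: gear-0 tooth 0 meets gear-1 tooth 20

Answer: 0 20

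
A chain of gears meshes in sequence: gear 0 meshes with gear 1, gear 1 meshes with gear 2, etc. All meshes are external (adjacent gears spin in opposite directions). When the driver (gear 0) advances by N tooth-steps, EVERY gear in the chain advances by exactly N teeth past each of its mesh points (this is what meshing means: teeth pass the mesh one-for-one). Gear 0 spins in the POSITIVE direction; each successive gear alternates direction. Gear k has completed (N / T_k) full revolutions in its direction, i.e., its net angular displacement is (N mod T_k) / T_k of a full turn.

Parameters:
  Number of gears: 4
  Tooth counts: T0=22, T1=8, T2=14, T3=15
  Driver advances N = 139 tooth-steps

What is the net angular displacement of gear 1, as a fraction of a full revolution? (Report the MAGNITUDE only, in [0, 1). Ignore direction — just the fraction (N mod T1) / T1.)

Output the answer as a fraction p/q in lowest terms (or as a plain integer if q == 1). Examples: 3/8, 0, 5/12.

Chain of 4 gears, tooth counts: [22, 8, 14, 15]
  gear 0: T0=22, direction=positive, advance = 139 mod 22 = 7 teeth = 7/22 turn
  gear 1: T1=8, direction=negative, advance = 139 mod 8 = 3 teeth = 3/8 turn
  gear 2: T2=14, direction=positive, advance = 139 mod 14 = 13 teeth = 13/14 turn
  gear 3: T3=15, direction=negative, advance = 139 mod 15 = 4 teeth = 4/15 turn
Gear 1: 139 mod 8 = 3
Fraction = 3 / 8 = 3/8 (gcd(3,8)=1) = 3/8

Answer: 3/8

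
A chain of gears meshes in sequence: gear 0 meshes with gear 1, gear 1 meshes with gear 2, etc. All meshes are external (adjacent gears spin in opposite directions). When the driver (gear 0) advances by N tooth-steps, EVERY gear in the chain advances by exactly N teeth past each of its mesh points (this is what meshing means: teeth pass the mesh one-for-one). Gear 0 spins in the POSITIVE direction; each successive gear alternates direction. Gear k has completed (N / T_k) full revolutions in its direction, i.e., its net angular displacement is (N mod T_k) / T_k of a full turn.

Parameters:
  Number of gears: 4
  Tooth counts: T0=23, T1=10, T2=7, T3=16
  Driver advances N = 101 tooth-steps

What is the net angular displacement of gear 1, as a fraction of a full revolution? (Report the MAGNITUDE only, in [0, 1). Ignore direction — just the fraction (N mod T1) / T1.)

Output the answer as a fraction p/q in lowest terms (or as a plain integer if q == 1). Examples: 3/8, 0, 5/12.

Chain of 4 gears, tooth counts: [23, 10, 7, 16]
  gear 0: T0=23, direction=positive, advance = 101 mod 23 = 9 teeth = 9/23 turn
  gear 1: T1=10, direction=negative, advance = 101 mod 10 = 1 teeth = 1/10 turn
  gear 2: T2=7, direction=positive, advance = 101 mod 7 = 3 teeth = 3/7 turn
  gear 3: T3=16, direction=negative, advance = 101 mod 16 = 5 teeth = 5/16 turn
Gear 1: 101 mod 10 = 1
Fraction = 1 / 10 = 1/10 (gcd(1,10)=1) = 1/10

Answer: 1/10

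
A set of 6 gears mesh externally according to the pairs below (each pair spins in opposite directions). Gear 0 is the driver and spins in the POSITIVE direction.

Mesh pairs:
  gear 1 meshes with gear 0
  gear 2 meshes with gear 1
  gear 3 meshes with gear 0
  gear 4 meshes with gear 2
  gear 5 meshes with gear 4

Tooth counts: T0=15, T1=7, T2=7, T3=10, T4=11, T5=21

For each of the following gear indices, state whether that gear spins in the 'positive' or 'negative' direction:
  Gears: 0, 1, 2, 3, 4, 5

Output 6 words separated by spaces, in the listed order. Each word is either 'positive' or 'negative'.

Gear 0 (driver): positive (depth 0)
  gear 1: meshes with gear 0 -> depth 1 -> negative (opposite of gear 0)
  gear 2: meshes with gear 1 -> depth 2 -> positive (opposite of gear 1)
  gear 3: meshes with gear 0 -> depth 1 -> negative (opposite of gear 0)
  gear 4: meshes with gear 2 -> depth 3 -> negative (opposite of gear 2)
  gear 5: meshes with gear 4 -> depth 4 -> positive (opposite of gear 4)
Queried indices 0, 1, 2, 3, 4, 5 -> positive, negative, positive, negative, negative, positive

Answer: positive negative positive negative negative positive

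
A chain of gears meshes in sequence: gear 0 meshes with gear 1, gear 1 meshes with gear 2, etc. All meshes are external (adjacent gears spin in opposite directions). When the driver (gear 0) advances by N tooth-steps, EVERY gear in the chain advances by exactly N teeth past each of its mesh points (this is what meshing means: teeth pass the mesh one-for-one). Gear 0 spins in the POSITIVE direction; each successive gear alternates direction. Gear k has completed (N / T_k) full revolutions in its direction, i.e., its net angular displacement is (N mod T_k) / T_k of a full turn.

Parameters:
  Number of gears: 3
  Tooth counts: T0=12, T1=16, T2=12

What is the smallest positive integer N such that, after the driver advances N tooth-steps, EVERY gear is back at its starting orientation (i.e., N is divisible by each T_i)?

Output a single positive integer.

Gear k returns to start when N is a multiple of T_k.
All gears at start simultaneously when N is a common multiple of [12, 16, 12]; the smallest such N is lcm(12, 16, 12).
Start: lcm = T0 = 12
Fold in T1=16: gcd(12, 16) = 4; lcm(12, 16) = 12 * 16 / 4 = 192 / 4 = 48
Fold in T2=12: gcd(48, 12) = 12; lcm(48, 12) = 48 * 12 / 12 = 576 / 12 = 48
Full cycle length = 48

Answer: 48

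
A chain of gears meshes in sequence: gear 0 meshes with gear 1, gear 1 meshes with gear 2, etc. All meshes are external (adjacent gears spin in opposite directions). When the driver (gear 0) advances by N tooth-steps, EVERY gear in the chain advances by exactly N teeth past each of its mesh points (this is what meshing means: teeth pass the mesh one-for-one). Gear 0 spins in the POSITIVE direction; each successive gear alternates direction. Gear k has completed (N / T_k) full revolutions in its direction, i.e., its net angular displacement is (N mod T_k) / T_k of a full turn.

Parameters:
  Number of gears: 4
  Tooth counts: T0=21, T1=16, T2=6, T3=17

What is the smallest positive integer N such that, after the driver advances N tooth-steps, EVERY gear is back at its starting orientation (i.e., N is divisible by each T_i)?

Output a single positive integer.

Answer: 5712

Derivation:
Gear k returns to start when N is a multiple of T_k.
All gears at start simultaneously when N is a common multiple of [21, 16, 6, 17]; the smallest such N is lcm(21, 16, 6, 17).
Start: lcm = T0 = 21
Fold in T1=16: gcd(21, 16) = 1; lcm(21, 16) = 21 * 16 / 1 = 336 / 1 = 336
Fold in T2=6: gcd(336, 6) = 6; lcm(336, 6) = 336 * 6 / 6 = 2016 / 6 = 336
Fold in T3=17: gcd(336, 17) = 1; lcm(336, 17) = 336 * 17 / 1 = 5712 / 1 = 5712
Full cycle length = 5712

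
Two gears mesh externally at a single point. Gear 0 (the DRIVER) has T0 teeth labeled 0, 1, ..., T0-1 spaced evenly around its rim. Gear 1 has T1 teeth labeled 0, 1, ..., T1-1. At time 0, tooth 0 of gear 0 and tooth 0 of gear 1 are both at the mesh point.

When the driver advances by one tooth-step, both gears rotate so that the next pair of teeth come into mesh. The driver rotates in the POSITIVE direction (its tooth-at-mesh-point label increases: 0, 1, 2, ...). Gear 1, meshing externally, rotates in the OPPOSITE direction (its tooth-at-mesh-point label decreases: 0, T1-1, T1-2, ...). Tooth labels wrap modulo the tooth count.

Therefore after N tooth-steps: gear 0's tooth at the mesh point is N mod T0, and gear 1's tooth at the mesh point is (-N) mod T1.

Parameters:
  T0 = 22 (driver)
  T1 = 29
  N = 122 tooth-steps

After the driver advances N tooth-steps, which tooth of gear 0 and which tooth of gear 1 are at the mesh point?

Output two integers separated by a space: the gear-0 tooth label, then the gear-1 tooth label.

Gear 0 (driver, T0=22): tooth at mesh = N mod T0
  122 = 5 * 22 + 12, so 122 mod 22 = 12
  gear 0 tooth = 12
Gear 1 (driven, T1=29): tooth at mesh = (-N) mod T1
  122 = 4 * 29 + 6, so 122 mod 29 = 6
  (-122) mod 29 = (-6) mod 29 = 29 - 6 = 23
Mesh after 122 steps: gear-0 tooth 12 meets gear-1 tooth 23

Answer: 12 23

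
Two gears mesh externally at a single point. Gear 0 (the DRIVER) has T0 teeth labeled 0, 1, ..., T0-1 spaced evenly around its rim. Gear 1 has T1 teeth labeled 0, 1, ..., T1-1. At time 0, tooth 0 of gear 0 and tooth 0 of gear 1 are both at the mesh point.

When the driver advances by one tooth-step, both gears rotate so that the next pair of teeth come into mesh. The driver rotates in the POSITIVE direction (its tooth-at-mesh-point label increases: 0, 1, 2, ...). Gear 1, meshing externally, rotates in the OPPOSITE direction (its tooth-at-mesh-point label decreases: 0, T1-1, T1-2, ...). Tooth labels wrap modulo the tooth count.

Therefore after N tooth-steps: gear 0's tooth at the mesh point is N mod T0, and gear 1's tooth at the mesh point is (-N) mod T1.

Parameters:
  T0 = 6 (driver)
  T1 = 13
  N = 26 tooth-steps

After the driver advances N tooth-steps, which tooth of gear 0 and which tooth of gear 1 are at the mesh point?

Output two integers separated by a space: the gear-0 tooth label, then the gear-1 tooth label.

Gear 0 (driver, T0=6): tooth at mesh = N mod T0
  26 = 4 * 6 + 2, so 26 mod 6 = 2
  gear 0 tooth = 2
Gear 1 (driven, T1=13): tooth at mesh = (-N) mod T1
  26 = 2 * 13 + 0, so 26 mod 13 = 0
  (-26) mod 13 = 0
Mesh after 26 steps: gear-0 tooth 2 meets gear-1 tooth 0

Answer: 2 0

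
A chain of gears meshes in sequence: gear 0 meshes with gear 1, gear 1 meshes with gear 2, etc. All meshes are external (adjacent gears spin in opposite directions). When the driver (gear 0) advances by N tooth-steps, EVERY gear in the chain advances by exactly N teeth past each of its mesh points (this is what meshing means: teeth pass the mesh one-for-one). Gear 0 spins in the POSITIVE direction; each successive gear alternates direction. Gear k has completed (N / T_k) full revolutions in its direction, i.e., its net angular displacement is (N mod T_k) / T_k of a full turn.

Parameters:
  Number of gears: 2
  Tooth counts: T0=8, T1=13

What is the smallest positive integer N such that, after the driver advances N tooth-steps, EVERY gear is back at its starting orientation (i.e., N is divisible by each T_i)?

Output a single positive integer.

Gear k returns to start when N is a multiple of T_k.
All gears at start simultaneously when N is a common multiple of [8, 13]; the smallest such N is lcm(8, 13).
Start: lcm = T0 = 8
Fold in T1=13: gcd(8, 13) = 1; lcm(8, 13) = 8 * 13 / 1 = 104 / 1 = 104
Full cycle length = 104

Answer: 104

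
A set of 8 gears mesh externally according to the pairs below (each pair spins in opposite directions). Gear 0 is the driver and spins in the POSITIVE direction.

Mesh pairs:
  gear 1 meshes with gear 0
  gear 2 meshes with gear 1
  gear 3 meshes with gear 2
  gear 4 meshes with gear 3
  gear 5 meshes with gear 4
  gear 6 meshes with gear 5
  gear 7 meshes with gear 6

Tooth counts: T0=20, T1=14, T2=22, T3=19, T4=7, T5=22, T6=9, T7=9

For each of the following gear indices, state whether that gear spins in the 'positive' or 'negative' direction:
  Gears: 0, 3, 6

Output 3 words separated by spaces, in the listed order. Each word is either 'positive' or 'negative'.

Answer: positive negative positive

Derivation:
Gear 0 (driver): positive (depth 0)
  gear 1: meshes with gear 0 -> depth 1 -> negative (opposite of gear 0)
  gear 2: meshes with gear 1 -> depth 2 -> positive (opposite of gear 1)
  gear 3: meshes with gear 2 -> depth 3 -> negative (opposite of gear 2)
  gear 4: meshes with gear 3 -> depth 4 -> positive (opposite of gear 3)
  gear 5: meshes with gear 4 -> depth 5 -> negative (opposite of gear 4)
  gear 6: meshes with gear 5 -> depth 6 -> positive (opposite of gear 5)
  gear 7: meshes with gear 6 -> depth 7 -> negative (opposite of gear 6)
Queried indices 0, 3, 6 -> positive, negative, positive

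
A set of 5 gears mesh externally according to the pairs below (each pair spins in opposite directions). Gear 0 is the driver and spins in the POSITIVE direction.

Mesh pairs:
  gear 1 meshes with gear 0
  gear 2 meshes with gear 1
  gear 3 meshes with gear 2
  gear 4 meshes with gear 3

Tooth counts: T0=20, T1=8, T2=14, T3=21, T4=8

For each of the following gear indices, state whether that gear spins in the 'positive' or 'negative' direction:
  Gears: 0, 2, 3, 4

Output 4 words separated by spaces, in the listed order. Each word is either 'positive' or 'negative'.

Answer: positive positive negative positive

Derivation:
Gear 0 (driver): positive (depth 0)
  gear 1: meshes with gear 0 -> depth 1 -> negative (opposite of gear 0)
  gear 2: meshes with gear 1 -> depth 2 -> positive (opposite of gear 1)
  gear 3: meshes with gear 2 -> depth 3 -> negative (opposite of gear 2)
  gear 4: meshes with gear 3 -> depth 4 -> positive (opposite of gear 3)
Queried indices 0, 2, 3, 4 -> positive, positive, negative, positive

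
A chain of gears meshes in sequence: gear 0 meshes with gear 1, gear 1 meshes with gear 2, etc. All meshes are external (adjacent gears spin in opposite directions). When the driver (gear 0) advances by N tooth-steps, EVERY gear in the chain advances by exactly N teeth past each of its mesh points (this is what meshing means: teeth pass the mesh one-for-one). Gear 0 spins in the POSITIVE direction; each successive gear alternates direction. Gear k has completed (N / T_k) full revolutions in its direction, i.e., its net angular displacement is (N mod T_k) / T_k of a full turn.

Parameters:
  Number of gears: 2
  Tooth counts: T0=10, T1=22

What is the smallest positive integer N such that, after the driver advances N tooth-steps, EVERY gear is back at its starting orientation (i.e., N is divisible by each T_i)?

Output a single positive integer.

Answer: 110

Derivation:
Gear k returns to start when N is a multiple of T_k.
All gears at start simultaneously when N is a common multiple of [10, 22]; the smallest such N is lcm(10, 22).
Start: lcm = T0 = 10
Fold in T1=22: gcd(10, 22) = 2; lcm(10, 22) = 10 * 22 / 2 = 220 / 2 = 110
Full cycle length = 110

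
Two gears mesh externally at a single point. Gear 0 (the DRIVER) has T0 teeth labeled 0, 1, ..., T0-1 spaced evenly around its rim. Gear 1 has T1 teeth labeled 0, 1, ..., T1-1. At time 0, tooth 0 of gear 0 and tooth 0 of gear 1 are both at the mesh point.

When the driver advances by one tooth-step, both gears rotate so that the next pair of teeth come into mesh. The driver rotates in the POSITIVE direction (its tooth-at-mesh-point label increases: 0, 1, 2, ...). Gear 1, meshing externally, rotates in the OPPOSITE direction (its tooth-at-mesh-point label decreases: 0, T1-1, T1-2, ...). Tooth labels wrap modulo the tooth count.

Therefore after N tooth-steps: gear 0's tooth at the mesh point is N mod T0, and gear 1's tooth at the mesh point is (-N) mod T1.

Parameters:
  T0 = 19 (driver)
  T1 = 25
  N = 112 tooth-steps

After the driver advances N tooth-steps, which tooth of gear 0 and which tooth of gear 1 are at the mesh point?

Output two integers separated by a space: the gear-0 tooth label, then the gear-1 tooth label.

Answer: 17 13

Derivation:
Gear 0 (driver, T0=19): tooth at mesh = N mod T0
  112 = 5 * 19 + 17, so 112 mod 19 = 17
  gear 0 tooth = 17
Gear 1 (driven, T1=25): tooth at mesh = (-N) mod T1
  112 = 4 * 25 + 12, so 112 mod 25 = 12
  (-112) mod 25 = (-12) mod 25 = 25 - 12 = 13
Mesh after 112 steps: gear-0 tooth 17 meets gear-1 tooth 13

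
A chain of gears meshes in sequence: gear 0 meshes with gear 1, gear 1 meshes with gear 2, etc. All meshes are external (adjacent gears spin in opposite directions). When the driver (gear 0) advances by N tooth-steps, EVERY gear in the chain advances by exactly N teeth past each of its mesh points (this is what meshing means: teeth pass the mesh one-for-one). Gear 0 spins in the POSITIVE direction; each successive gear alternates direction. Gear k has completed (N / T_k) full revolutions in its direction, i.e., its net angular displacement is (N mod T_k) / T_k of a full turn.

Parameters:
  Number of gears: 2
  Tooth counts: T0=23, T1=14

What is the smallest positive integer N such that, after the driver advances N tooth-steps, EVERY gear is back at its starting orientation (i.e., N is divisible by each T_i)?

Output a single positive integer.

Gear k returns to start when N is a multiple of T_k.
All gears at start simultaneously when N is a common multiple of [23, 14]; the smallest such N is lcm(23, 14).
Start: lcm = T0 = 23
Fold in T1=14: gcd(23, 14) = 1; lcm(23, 14) = 23 * 14 / 1 = 322 / 1 = 322
Full cycle length = 322

Answer: 322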